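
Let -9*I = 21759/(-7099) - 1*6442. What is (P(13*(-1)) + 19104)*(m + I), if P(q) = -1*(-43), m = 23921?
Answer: 30139103680816/63891 ≈ 4.7173e+8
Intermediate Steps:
P(q) = 43
I = 45753517/63891 (I = -(21759/(-7099) - 1*6442)/9 = -(21759*(-1/7099) - 6442)/9 = -(-21759/7099 - 6442)/9 = -1/9*(-45753517/7099) = 45753517/63891 ≈ 716.12)
(P(13*(-1)) + 19104)*(m + I) = (43 + 19104)*(23921 + 45753517/63891) = 19147*(1574090128/63891) = 30139103680816/63891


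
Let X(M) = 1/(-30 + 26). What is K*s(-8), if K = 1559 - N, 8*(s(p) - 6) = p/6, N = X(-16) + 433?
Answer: 157675/24 ≈ 6569.8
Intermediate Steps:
X(M) = -¼ (X(M) = 1/(-4) = -¼)
N = 1731/4 (N = -¼ + 433 = 1731/4 ≈ 432.75)
s(p) = 6 + p/48 (s(p) = 6 + (p/6)/8 = 6 + p/48)
K = 4505/4 (K = 1559 - 1*1731/4 = 1559 - 1731/4 = 4505/4 ≈ 1126.3)
K*s(-8) = 4505*(6 + (1/48)*(-8))/4 = 4505*(6 - ⅙)/4 = (4505/4)*(35/6) = 157675/24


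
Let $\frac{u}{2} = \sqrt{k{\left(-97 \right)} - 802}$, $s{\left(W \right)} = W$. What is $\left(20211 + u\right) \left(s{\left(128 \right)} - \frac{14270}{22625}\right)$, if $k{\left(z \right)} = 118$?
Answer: $\frac{11648529006}{4525} + \frac{6916152 i \sqrt{19}}{4525} \approx 2.5743 \cdot 10^{6} + 6662.3 i$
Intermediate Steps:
$u = 12 i \sqrt{19}$ ($u = 2 \sqrt{118 - 802} = 2 \sqrt{-684} = 2 \cdot 6 i \sqrt{19} = 12 i \sqrt{19} \approx 52.307 i$)
$\left(20211 + u\right) \left(s{\left(128 \right)} - \frac{14270}{22625}\right) = \left(20211 + 12 i \sqrt{19}\right) \left(128 - \frac{14270}{22625}\right) = \left(20211 + 12 i \sqrt{19}\right) \left(128 - \frac{2854}{4525}\right) = \left(20211 + 12 i \sqrt{19}\right) \frac{576346}{4525} = \frac{11648529006}{4525} + \frac{6916152 i \sqrt{19}}{4525}$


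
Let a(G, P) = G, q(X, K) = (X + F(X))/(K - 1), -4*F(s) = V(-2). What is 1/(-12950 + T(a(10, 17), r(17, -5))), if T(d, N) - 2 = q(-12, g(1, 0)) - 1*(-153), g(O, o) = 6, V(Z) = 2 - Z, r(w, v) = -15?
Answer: -5/63988 ≈ -7.8140e-5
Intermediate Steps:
F(s) = -1 (F(s) = -(2 - 1*(-2))/4 = -(2 + 2)/4 = -1/4*4 = -1)
q(X, K) = (-1 + X)/(-1 + K) (q(X, K) = (X - 1)/(K - 1) = (-1 + X)/(-1 + K))
T(d, N) = 762/5 (T(d, N) = 2 + ((-1 - 12)/(-1 + 6) - 1*(-153)) = 2 + (-13/5 + 153) = 2 + 752/5 = 762/5)
1/(-12950 + T(a(10, 17), r(17, -5))) = 1/(-12950 + 762/5) = 1/(-63988/5) = -5/63988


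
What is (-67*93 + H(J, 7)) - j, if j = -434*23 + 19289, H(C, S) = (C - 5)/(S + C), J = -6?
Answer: -15549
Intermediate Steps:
H(C, S) = (-5 + C)/(C + S)
j = 9307 (j = -9982 + 19289 = 9307)
(-67*93 + H(J, 7)) - j = (-67*93 + (-5 - 6)/(-6 + 7)) - 1*9307 = (-6231 - 11/1) - 9307 = (-6231 + 1*(-11)) - 9307 = (-6231 - 11) - 9307 = -6242 - 9307 = -15549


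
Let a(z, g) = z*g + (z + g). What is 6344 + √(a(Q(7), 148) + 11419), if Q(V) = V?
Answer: 6344 + √12610 ≈ 6456.3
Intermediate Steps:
a(z, g) = g + z + g*z (a(z, g) = g*z + (g + z) = g + z + g*z)
6344 + √(a(Q(7), 148) + 11419) = 6344 + √((148 + 7 + 148*7) + 11419) = 6344 + √((148 + 7 + 1036) + 11419) = 6344 + √(1191 + 11419) = 6344 + √12610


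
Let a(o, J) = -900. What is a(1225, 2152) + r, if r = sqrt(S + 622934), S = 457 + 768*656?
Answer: -900 + sqrt(1127199) ≈ 161.70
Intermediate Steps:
S = 504265 (S = 457 + 503808 = 504265)
r = sqrt(1127199) (r = sqrt(504265 + 622934) = sqrt(1127199) ≈ 1061.7)
a(1225, 2152) + r = -900 + sqrt(1127199)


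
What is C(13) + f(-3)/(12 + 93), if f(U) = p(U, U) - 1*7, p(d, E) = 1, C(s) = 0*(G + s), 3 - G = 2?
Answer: -2/35 ≈ -0.057143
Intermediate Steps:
G = 1 (G = 3 - 1*2 = 3 - 2 = 1)
C(s) = 0 (C(s) = 0*(1 + s) = 0)
f(U) = -6 (f(U) = 1 - 1*7 = 1 - 7 = -6)
C(13) + f(-3)/(12 + 93) = 0 - 6/(12 + 93) = 0 - 6/105 = 0 - 6*1/105 = 0 - 2/35 = -2/35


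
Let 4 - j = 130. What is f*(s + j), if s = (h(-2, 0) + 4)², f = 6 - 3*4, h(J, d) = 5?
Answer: 270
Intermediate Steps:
j = -126 (j = 4 - 1*130 = 4 - 130 = -126)
f = -6 (f = 6 - 12 = -6)
s = 81 (s = (5 + 4)² = 9² = 81)
f*(s + j) = -6*(81 - 126) = -6*(-45) = 270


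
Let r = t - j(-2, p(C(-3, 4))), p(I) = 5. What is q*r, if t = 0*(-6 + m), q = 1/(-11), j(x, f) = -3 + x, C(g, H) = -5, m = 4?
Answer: -5/11 ≈ -0.45455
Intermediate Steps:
q = -1/11 ≈ -0.090909
t = 0 (t = 0*(-6 + 4) = 0*(-2) = 0)
r = 5 (r = 0 - (-3 - 2) = 0 - 1*(-5) = 0 + 5 = 5)
q*r = -1/11*5 = -5/11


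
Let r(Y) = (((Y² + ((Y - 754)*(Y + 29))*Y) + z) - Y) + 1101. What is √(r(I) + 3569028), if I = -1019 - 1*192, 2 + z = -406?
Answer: 3*I*√311963053 ≈ 52987.0*I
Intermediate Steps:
z = -408 (z = -2 - 406 = -408)
I = -1211 (I = -1019 - 192 = -1211)
r(Y) = 693 + Y² - Y + Y*(-754 + Y)*(29 + Y) (r(Y) = (((Y² + ((Y - 754)*(Y + 29))*Y) - 408) - Y) + 1101 = (((Y² + ((-754 + Y)*(29 + Y))*Y) - 408) - Y) + 1101 = (((Y² + Y*(-754 + Y)*(29 + Y)) - 408) - Y) + 1101 = ((-408 + Y² + Y*(-754 + Y)*(29 + Y)) - Y) + 1101 = (-408 + Y² - Y + Y*(-754 + Y)*(29 + Y)) + 1101 = 693 + Y² - Y + Y*(-754 + Y)*(29 + Y))
√(r(I) + 3569028) = √((693 + (-1211)³ - 21867*(-1211) - 724*(-1211)²) + 3569028) = √((693 - 1775956931 + 26480937 - 724*1466521) + 3569028) = √((693 - 1775956931 + 26480937 - 1061761204) + 3569028) = √(-2811236505 + 3569028) = √(-2807667477) = 3*I*√311963053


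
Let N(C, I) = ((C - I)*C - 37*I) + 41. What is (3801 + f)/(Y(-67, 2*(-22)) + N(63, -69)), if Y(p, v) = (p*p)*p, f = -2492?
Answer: -1309/289853 ≈ -0.0045161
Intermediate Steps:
Y(p, v) = p³ (Y(p, v) = p²*p = p³)
N(C, I) = 41 - 37*I + C*(C - I) (N(C, I) = (C*(C - I) - 37*I) + 41 = (-37*I + C*(C - I)) + 41 = 41 - 37*I + C*(C - I))
(3801 + f)/(Y(-67, 2*(-22)) + N(63, -69)) = (3801 - 2492)/((-67)³ + (41 + 63² - 37*(-69) - 1*63*(-69))) = 1309/(-300763 + (41 + 3969 + 2553 + 4347)) = 1309/(-300763 + 10910) = 1309/(-289853) = 1309*(-1/289853) = -1309/289853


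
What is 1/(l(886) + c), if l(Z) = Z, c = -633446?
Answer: -1/632560 ≈ -1.5809e-6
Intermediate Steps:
1/(l(886) + c) = 1/(886 - 633446) = 1/(-632560) = -1/632560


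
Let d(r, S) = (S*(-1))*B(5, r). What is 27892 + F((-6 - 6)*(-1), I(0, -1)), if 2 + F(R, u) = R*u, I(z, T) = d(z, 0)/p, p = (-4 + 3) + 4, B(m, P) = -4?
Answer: 27890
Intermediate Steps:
d(r, S) = 4*S (d(r, S) = (S*(-1))*(-4) = -S*(-4) = 4*S)
p = 3 (p = -1 + 4 = 3)
I(z, T) = 0 (I(z, T) = (4*0)/3 = 0*(1/3) = 0)
F(R, u) = -2 + R*u
27892 + F((-6 - 6)*(-1), I(0, -1)) = 27892 + (-2 + ((-6 - 6)*(-1))*0) = 27892 + (-2 - 12*(-1)*0) = 27892 + (-2 + 12*0) = 27892 + (-2 + 0) = 27892 - 2 = 27890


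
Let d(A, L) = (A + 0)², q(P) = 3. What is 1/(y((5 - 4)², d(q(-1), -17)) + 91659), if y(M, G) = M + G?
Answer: 1/91669 ≈ 1.0909e-5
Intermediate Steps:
d(A, L) = A²
y(M, G) = G + M
1/(y((5 - 4)², d(q(-1), -17)) + 91659) = 1/((3² + (5 - 4)²) + 91659) = 1/((9 + 1²) + 91659) = 1/((9 + 1) + 91659) = 1/(10 + 91659) = 1/91669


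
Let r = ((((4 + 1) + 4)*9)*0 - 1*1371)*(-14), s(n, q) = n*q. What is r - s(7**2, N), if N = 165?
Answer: 11109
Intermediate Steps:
r = 19194 (r = (((5 + 4)*9)*0 - 1371)*(-14) = ((9*9)*0 - 1371)*(-14) = (81*0 - 1371)*(-14) = (0 - 1371)*(-14) = -1371*(-14) = 19194)
r - s(7**2, N) = 19194 - 7**2*165 = 19194 - 49*165 = 19194 - 1*8085 = 19194 - 8085 = 11109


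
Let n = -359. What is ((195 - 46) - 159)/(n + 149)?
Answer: 1/21 ≈ 0.047619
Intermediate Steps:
((195 - 46) - 159)/(n + 149) = ((195 - 46) - 159)/(-359 + 149) = (149 - 159)/(-210) = -10*(-1/210) = 1/21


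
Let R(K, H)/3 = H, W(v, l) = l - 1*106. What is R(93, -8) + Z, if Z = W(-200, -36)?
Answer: -166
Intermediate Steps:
W(v, l) = -106 + l (W(v, l) = l - 106 = -106 + l)
R(K, H) = 3*H
Z = -142 (Z = -106 - 36 = -142)
R(93, -8) + Z = 3*(-8) - 142 = -24 - 142 = -166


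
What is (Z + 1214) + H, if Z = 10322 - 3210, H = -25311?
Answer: -16985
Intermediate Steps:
Z = 7112
(Z + 1214) + H = (7112 + 1214) - 25311 = 8326 - 25311 = -16985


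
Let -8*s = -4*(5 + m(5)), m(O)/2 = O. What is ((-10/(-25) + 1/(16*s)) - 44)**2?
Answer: 27363361/14400 ≈ 1900.2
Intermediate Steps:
m(O) = 2*O
s = 15/2 (s = -(-1)*(5 + 2*5)/2 = -(-1)*(5 + 10)/2 = -(-1)*15/2 = -1/8*(-60) = 15/2 ≈ 7.5000)
((-10/(-25) + 1/(16*s)) - 44)**2 = ((-10/(-25) + 1/(16*(15/2))) - 44)**2 = ((-10*(-1/25) + (1/16)*(2/15)) - 44)**2 = ((2/5 + 1/120) - 44)**2 = (49/120 - 44)**2 = (-5231/120)**2 = 27363361/14400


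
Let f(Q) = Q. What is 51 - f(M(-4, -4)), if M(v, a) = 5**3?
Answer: -74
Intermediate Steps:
M(v, a) = 125
51 - f(M(-4, -4)) = 51 - 1*125 = 51 - 125 = -74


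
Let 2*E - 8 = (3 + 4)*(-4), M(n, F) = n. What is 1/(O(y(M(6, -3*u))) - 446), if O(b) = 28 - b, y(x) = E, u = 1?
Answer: -1/408 ≈ -0.0024510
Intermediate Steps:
E = -10 (E = 4 + ((3 + 4)*(-4))/2 = 4 + (7*(-4))/2 = 4 + (1/2)*(-28) = 4 - 14 = -10)
y(x) = -10
1/(O(y(M(6, -3*u))) - 446) = 1/((28 - 1*(-10)) - 446) = 1/((28 + 10) - 446) = 1/(38 - 446) = 1/(-408) = -1/408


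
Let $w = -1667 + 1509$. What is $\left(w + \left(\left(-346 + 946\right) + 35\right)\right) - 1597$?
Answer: $-1120$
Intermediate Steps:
$w = -158$
$\left(w + \left(\left(-346 + 946\right) + 35\right)\right) - 1597 = \left(-158 + \left(\left(-346 + 946\right) + 35\right)\right) - 1597 = \left(-158 + \left(600 + 35\right)\right) - 1597 = \left(-158 + 635\right) - 1597 = 477 - 1597 = -1120$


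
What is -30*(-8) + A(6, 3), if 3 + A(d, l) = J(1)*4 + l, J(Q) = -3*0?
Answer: 240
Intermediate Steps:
J(Q) = 0
A(d, l) = -3 + l (A(d, l) = -3 + (0*4 + l) = -3 + (0 + l) = -3 + l)
-30*(-8) + A(6, 3) = -30*(-8) + (-3 + 3) = 240 + 0 = 240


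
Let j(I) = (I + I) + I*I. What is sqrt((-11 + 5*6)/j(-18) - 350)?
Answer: I*sqrt(201562)/24 ≈ 18.707*I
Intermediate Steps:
j(I) = I**2 + 2*I (j(I) = 2*I + I**2 = I**2 + 2*I)
sqrt((-11 + 5*6)/j(-18) - 350) = sqrt((-11 + 5*6)/((-18*(2 - 18))) - 350) = sqrt((-11 + 30)/((-18*(-16))) - 350) = sqrt(19/288 - 350) = sqrt(-100781/288) = I*sqrt(201562)/24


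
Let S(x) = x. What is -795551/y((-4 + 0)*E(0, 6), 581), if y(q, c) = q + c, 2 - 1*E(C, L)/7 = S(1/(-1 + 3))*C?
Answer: -795551/525 ≈ -1515.3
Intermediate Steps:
E(C, L) = 14 - 7*C/2 (E(C, L) = 14 - 7*C/(-1 + 3) = 14 - 7*C/2)
y(q, c) = c + q
-795551/y((-4 + 0)*E(0, 6), 581) = -795551/(581 + (-4 + 0)*(14 - 7/2*0)) = -795551/(581 - 4*(14 + 0)) = -795551/(581 - 4*14) = -795551/(581 - 56) = -795551/525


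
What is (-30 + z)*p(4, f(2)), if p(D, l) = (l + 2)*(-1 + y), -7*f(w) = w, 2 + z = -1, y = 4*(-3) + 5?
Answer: 3168/7 ≈ 452.57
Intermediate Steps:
y = -7 (y = -12 + 5 = -7)
z = -3 (z = -2 - 1 = -3)
f(w) = -w/7
p(D, l) = -16 - 8*l (p(D, l) = (l + 2)*(-1 - 7) = (2 + l)*(-8) = -16 - 8*l)
(-30 + z)*p(4, f(2)) = (-30 - 3)*(-16 - (-8)*2/7) = -33*(-16 - 8*(-2/7)) = -33*(-16 + 16/7) = -33*(-96/7) = 3168/7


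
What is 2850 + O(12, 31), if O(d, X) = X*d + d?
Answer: 3234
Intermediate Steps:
O(d, X) = d + X*d
2850 + O(12, 31) = 2850 + 12*(1 + 31) = 2850 + 12*32 = 2850 + 384 = 3234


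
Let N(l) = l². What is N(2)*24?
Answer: 96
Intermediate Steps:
N(2)*24 = 2²*24 = 4*24 = 96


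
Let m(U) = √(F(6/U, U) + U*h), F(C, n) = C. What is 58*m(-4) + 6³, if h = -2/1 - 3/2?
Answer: 216 + 145*√2 ≈ 421.06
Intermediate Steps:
h = -7/2 (h = -2*1 - 3*½ = -2 - 3/2 = -7/2 ≈ -3.5000)
m(U) = √(6/U - 7*U/2) (m(U) = √(6/U + U*(-7/2)) = √(6/U - 7*U/2))
58*m(-4) + 6³ = 58*(√(-14*(-4) + 24/(-4))/2) + 6³ = 58*(√(56 + 24*(-¼))/2) + 216 = 58*(√(56 - 6)/2) + 216 = 58*(√50/2) + 216 = 58*((5*√2)/2) + 216 = 58*(5*√2/2) + 216 = 145*√2 + 216 = 216 + 145*√2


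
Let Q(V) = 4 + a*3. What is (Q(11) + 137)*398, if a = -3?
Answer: 52536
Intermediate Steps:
Q(V) = -5 (Q(V) = 4 - 3*3 = 4 - 9 = -5)
(Q(11) + 137)*398 = (-5 + 137)*398 = 132*398 = 52536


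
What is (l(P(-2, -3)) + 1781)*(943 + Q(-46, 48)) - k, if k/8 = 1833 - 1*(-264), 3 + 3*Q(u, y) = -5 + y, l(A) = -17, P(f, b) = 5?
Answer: 1670196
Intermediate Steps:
Q(u, y) = -8/3 + y/3 (Q(u, y) = -1 + (-5 + y)/3 = -1 + (-5/3 + y/3) = -8/3 + y/3)
k = 16776 (k = 8*(1833 - 1*(-264)) = 8*(1833 + 264) = 8*2097 = 16776)
(l(P(-2, -3)) + 1781)*(943 + Q(-46, 48)) - k = (-17 + 1781)*(943 + (-8/3 + (⅓)*48)) - 1*16776 = 1764*(943 + (-8/3 + 16)) - 16776 = 1764*(943 + 40/3) - 16776 = 1764*(2869/3) - 16776 = 1686972 - 16776 = 1670196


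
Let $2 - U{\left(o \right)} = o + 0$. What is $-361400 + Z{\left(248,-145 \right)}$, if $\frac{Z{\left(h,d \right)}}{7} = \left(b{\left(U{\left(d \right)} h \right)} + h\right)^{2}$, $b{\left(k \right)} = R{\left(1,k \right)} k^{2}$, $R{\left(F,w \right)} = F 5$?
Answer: $309110774581638074888$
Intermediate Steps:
$R{\left(F,w \right)} = 5 F$
$U{\left(o \right)} = 2 - o$ ($U{\left(o \right)} = 2 - \left(o + 0\right) = 2 - o$)
$b{\left(k \right)} = 5 k^{2}$ ($b{\left(k \right)} = 5 \cdot 1 k^{2} = 5 k^{2}$)
$Z{\left(h,d \right)} = 7 \left(h + 5 h^{2} \left(2 - d\right)^{2}\right)^{2}$ ($Z{\left(h,d \right)} = 7 \left(5 \left(\left(2 - d\right) h\right)^{2} + h\right)^{2} = 7 \left(5 \left(h \left(2 - d\right)\right)^{2} + h\right)^{2} = 7 \left(5 h^{2} \left(2 - d\right)^{2} + h\right)^{2} = 7 \left(h + 5 h^{2} \left(2 - d\right)^{2}\right)^{2}$)
$-361400 + Z{\left(248,-145 \right)} = -361400 + 7 \cdot 248^{2} \left(1 + 5 \cdot 248 \left(-2 - 145\right)^{2}\right)^{2} = -361400 + 7 \cdot 61504 \left(1 + 5 \cdot 248 \left(-147\right)^{2}\right)^{2} = -361400 + 7 \cdot 61504 \left(1 + 5 \cdot 248 \cdot 21609\right)^{2} = -361400 + 7 \cdot 61504 \left(1 + 26795160\right)^{2} = -361400 + 7 \cdot 61504 \cdot 26795161^{2} = -361400 + 7 \cdot 61504 \cdot 717980653015921 = -361400 + 309110774581638436288 = 309110774581638074888$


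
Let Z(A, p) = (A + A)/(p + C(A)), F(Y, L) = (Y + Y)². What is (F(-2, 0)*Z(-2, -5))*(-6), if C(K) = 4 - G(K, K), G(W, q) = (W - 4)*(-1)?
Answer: -384/7 ≈ -54.857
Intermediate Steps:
G(W, q) = 4 - W (G(W, q) = (-4 + W)*(-1) = 4 - W)
F(Y, L) = 4*Y² (F(Y, L) = (2*Y)² = 4*Y²)
C(K) = K (C(K) = 4 - (4 - K) = 4 + (-4 + K) = K)
Z(A, p) = 2*A/(A + p) (Z(A, p) = (A + A)/(p + A) = (2*A)/(A + p) = 2*A/(A + p))
(F(-2, 0)*Z(-2, -5))*(-6) = ((4*(-2)²)*(2*(-2)/(-2 - 5)))*(-6) = ((4*4)*(2*(-2)/(-7)))*(-6) = (16*(2*(-2)*(-⅐)))*(-6) = (16*(4/7))*(-6) = (64/7)*(-6) = -384/7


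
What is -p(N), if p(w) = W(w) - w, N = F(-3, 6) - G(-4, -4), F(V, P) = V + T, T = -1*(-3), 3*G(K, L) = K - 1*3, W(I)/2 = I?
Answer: -7/3 ≈ -2.3333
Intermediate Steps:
W(I) = 2*I
G(K, L) = -1 + K/3 (G(K, L) = (K - 1*3)/3 = (K - 3)/3 = (-3 + K)/3 = -1 + K/3)
T = 3
F(V, P) = 3 + V (F(V, P) = V + 3 = 3 + V)
N = 7/3 (N = (3 - 3) - (-1 + (1/3)*(-4)) = 0 - (-1 - 4/3) = 0 - 1*(-7/3) = 0 + 7/3 = 7/3 ≈ 2.3333)
p(w) = w (p(w) = 2*w - w = w)
-p(N) = -1*7/3 = -7/3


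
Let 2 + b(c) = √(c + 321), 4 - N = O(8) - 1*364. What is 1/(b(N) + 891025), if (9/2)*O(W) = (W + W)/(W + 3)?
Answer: 88211277/78598276598192 - 3*√749969/78598276598192 ≈ 1.1223e-6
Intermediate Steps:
O(W) = 4*W/(9*(3 + W)) (O(W) = 2*((W + W)/(W + 3))/9 = 2*((2*W)/(3 + W))/9 = 2*(2*W/(3 + W))/9 = 4*W/(9*(3 + W)))
N = 36400/99 (N = 4 - ((4/9)*8/(3 + 8) - 1*364) = 4 - ((4/9)*8/11 - 364) = 4 - ((4/9)*8*(1/11) - 364) = 4 - (32/99 - 364) = 4 - 1*(-36004/99) = 4 + 36004/99 = 36400/99 ≈ 367.68)
b(c) = -2 + √(321 + c) (b(c) = -2 + √(c + 321) = -2 + √(321 + c))
1/(b(N) + 891025) = 1/((-2 + √(321 + 36400/99)) + 891025) = 1/((-2 + √(68179/99)) + 891025) = 1/((-2 + √749969/33) + 891025) = 1/(891023 + √749969/33)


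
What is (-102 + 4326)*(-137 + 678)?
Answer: 2285184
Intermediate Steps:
(-102 + 4326)*(-137 + 678) = 4224*541 = 2285184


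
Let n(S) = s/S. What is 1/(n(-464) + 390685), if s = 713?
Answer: 464/181277127 ≈ 2.5596e-6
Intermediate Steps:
n(S) = 713/S
1/(n(-464) + 390685) = 1/(713/(-464) + 390685) = 1/(713*(-1/464) + 390685) = 1/(-713/464 + 390685) = 1/(181277127/464) = 464/181277127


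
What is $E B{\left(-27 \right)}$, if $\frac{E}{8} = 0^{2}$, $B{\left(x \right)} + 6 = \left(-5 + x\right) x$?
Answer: $0$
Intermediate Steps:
$B{\left(x \right)} = -6 + x \left(-5 + x\right)$ ($B{\left(x \right)} = -6 + \left(-5 + x\right) x = -6 + x \left(-5 + x\right)$)
$E = 0$ ($E = 8 \cdot 0^{2} = 8 \cdot 0 = 0$)
$E B{\left(-27 \right)} = 0 \left(-6 + \left(-27\right)^{2} - -135\right) = 0 \left(-6 + 729 + 135\right) = 0 \cdot 858 = 0$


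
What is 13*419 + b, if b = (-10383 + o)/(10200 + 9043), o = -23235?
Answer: 104783003/19243 ≈ 5445.3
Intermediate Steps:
b = -33618/19243 (b = (-10383 - 23235)/(10200 + 9043) = -33618/19243 ≈ -1.7470)
13*419 + b = 13*419 - 33618/19243 = 5447 - 33618/19243 = 104783003/19243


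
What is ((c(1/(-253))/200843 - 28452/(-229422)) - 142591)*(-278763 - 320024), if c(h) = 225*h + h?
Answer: 165891881223770456602519/1942947349123 ≈ 8.5382e+10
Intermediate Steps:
c(h) = 226*h
((c(1/(-253))/200843 - 28452/(-229422)) - 142591)*(-278763 - 320024) = (((226/(-253))/200843 - 28452/(-229422)) - 142591)*(-278763 - 320024) = (((226*(-1/253))*(1/200843) - 28452*(-1/229422)) - 142591)*(-598787) = ((-226/253*1/200843 + 4742/38237) - 142591)*(-598787) = ((-226/50813279 + 4742/38237) - 142591)*(-598787) = (240947927456/1942947349123 - 142591)*(-598787) = -277046564510870237/1942947349123*(-598787) = 165891881223770456602519/1942947349123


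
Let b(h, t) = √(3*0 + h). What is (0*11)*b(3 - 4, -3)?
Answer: 0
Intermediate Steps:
b(h, t) = √h (b(h, t) = √(0 + h) = √h)
(0*11)*b(3 - 4, -3) = (0*11)*√(3 - 4) = 0*√(-1) = 0*I = 0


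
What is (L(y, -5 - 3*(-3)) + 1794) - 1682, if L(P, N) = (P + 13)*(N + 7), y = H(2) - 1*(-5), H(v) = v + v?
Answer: 354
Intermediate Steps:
H(v) = 2*v
y = 9 (y = 2*2 - 1*(-5) = 4 + 5 = 9)
L(P, N) = (7 + N)*(13 + P) (L(P, N) = (13 + P)*(7 + N) = (7 + N)*(13 + P))
(L(y, -5 - 3*(-3)) + 1794) - 1682 = ((91 + 7*9 + 13*(-5 - 3*(-3)) + (-5 - 3*(-3))*9) + 1794) - 1682 = ((91 + 63 + 13*(-5 + 9) + (-5 + 9)*9) + 1794) - 1682 = ((91 + 63 + 13*4 + 4*9) + 1794) - 1682 = ((91 + 63 + 52 + 36) + 1794) - 1682 = (242 + 1794) - 1682 = 2036 - 1682 = 354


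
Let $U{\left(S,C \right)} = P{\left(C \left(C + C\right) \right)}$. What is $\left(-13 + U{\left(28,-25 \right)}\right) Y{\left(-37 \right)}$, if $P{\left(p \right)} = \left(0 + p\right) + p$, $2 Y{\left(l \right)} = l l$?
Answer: $\frac{3404703}{2} \approx 1.7024 \cdot 10^{6}$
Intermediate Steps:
$Y{\left(l \right)} = \frac{l^{2}}{2}$ ($Y{\left(l \right)} = \frac{l l}{2} = \frac{l^{2}}{2}$)
$P{\left(p \right)} = 2 p$ ($P{\left(p \right)} = p + p = 2 p$)
$U{\left(S,C \right)} = 4 C^{2}$ ($U{\left(S,C \right)} = 2 C \left(C + C\right) = 2 C 2 C = 2 \cdot 2 C^{2} = 4 C^{2}$)
$\left(-13 + U{\left(28,-25 \right)}\right) Y{\left(-37 \right)} = \left(-13 + 4 \left(-25\right)^{2}\right) \frac{\left(-37\right)^{2}}{2} = \left(-13 + 4 \cdot 625\right) \frac{1}{2} \cdot 1369 = \left(-13 + 2500\right) \frac{1369}{2} = 2487 \cdot \frac{1369}{2} = \frac{3404703}{2}$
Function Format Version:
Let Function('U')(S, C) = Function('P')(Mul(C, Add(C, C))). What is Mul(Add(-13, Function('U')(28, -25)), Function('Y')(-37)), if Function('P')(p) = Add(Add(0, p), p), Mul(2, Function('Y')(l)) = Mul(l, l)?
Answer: Rational(3404703, 2) ≈ 1.7024e+6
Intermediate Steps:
Function('Y')(l) = Mul(Rational(1, 2), Pow(l, 2)) (Function('Y')(l) = Mul(Rational(1, 2), Mul(l, l)) = Mul(Rational(1, 2), Pow(l, 2)))
Function('P')(p) = Mul(2, p) (Function('P')(p) = Add(p, p) = Mul(2, p))
Function('U')(S, C) = Mul(4, Pow(C, 2)) (Function('U')(S, C) = Mul(2, Mul(C, Add(C, C))) = Mul(2, Mul(C, Mul(2, C))) = Mul(2, Mul(2, Pow(C, 2))) = Mul(4, Pow(C, 2)))
Mul(Add(-13, Function('U')(28, -25)), Function('Y')(-37)) = Mul(Add(-13, Mul(4, Pow(-25, 2))), Mul(Rational(1, 2), Pow(-37, 2))) = Mul(Add(-13, Mul(4, 625)), Mul(Rational(1, 2), 1369)) = Mul(Add(-13, 2500), Rational(1369, 2)) = Mul(2487, Rational(1369, 2)) = Rational(3404703, 2)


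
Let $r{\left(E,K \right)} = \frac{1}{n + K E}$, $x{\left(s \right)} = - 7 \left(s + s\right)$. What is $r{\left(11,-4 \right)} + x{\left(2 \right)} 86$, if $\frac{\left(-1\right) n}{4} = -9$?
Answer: $- \frac{19265}{8} \approx -2408.1$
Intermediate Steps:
$n = 36$ ($n = \left(-4\right) \left(-9\right) = 36$)
$x{\left(s \right)} = - 14 s$ ($x{\left(s \right)} = - 7 \cdot 2 s = - 14 s$)
$r{\left(E,K \right)} = \frac{1}{36 + E K}$ ($r{\left(E,K \right)} = \frac{1}{36 + K E} = \frac{1}{36 + E K}$)
$r{\left(11,-4 \right)} + x{\left(2 \right)} 86 = \frac{1}{36 + 11 \left(-4\right)} + \left(-14\right) 2 \cdot 86 = \frac{1}{36 - 44} - 2408 = \frac{1}{-8} - 2408 = - \frac{1}{8} - 2408 = - \frac{19265}{8}$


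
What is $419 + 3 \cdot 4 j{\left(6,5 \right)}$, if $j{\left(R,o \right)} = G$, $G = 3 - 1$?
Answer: $443$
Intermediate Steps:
$G = 2$
$j{\left(R,o \right)} = 2$
$419 + 3 \cdot 4 j{\left(6,5 \right)} = 419 + 3 \cdot 4 \cdot 2 = 419 + 12 \cdot 2 = 419 + 24 = 443$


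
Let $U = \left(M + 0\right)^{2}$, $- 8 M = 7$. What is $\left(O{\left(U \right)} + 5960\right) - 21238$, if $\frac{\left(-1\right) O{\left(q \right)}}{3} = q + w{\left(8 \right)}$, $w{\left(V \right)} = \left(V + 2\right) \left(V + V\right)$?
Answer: $- \frac{1008659}{64} \approx -15760.0$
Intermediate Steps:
$w{\left(V \right)} = 2 V \left(2 + V\right)$ ($w{\left(V \right)} = \left(2 + V\right) 2 V = 2 V \left(2 + V\right)$)
$M = - \frac{7}{8}$ ($M = \left(- \frac{1}{8}\right) 7 = - \frac{7}{8} \approx -0.875$)
$U = \frac{49}{64}$ ($U = \left(- \frac{7}{8} + 0\right)^{2} = \left(- \frac{7}{8}\right)^{2} = \frac{49}{64} \approx 0.76563$)
$O{\left(q \right)} = -480 - 3 q$ ($O{\left(q \right)} = - 3 \left(q + 2 \cdot 8 \left(2 + 8\right)\right) = - 3 \left(q + 2 \cdot 8 \cdot 10\right) = - 3 \left(q + 160\right) = - 3 \left(160 + q\right) = -480 - 3 q$)
$\left(O{\left(U \right)} + 5960\right) - 21238 = \left(\left(-480 - \frac{147}{64}\right) + 5960\right) - 21238 = \left(- \frac{30867}{64} + 5960\right) - 21238 = \frac{350573}{64} - 21238 = - \frac{1008659}{64}$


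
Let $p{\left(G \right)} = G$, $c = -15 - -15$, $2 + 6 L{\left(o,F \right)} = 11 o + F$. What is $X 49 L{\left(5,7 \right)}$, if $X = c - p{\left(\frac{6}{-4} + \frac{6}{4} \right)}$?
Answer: $0$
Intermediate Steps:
$L{\left(o,F \right)} = - \frac{1}{3} + \frac{F}{6} + \frac{11 o}{6}$ ($L{\left(o,F \right)} = - \frac{1}{3} + \frac{11 o + F}{6} = - \frac{1}{3} + \frac{F + 11 o}{6} = - \frac{1}{3} + \left(\frac{F}{6} + \frac{11 o}{6}\right) = - \frac{1}{3} + \frac{F}{6} + \frac{11 o}{6}$)
$c = 0$ ($c = -15 + 15 = 0$)
$X = 0$ ($X = 0 - \left(\frac{6}{-4} + \frac{6}{4}\right) = 0 - \left(6 \left(- \frac{1}{4}\right) + 6 \cdot \frac{1}{4}\right) = 0 - \left(- \frac{3}{2} + \frac{3}{2}\right) = 0 - 0 = 0 + 0 = 0$)
$X 49 L{\left(5,7 \right)} = 0 \cdot 49 \left(- \frac{1}{3} + \frac{1}{6} \cdot 7 + \frac{11}{6} \cdot 5\right) = 0 \left(- \frac{1}{3} + \frac{7}{6} + \frac{55}{6}\right) = 0 \cdot 10 = 0$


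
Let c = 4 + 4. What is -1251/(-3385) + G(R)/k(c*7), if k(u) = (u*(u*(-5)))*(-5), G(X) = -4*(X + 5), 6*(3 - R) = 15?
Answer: 9800393/26538400 ≈ 0.36929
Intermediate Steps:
R = ½ (R = 3 - ⅙*15 = 3 - 5/2 = ½ ≈ 0.50000)
G(X) = -20 - 4*X (G(X) = -4*(5 + X) = -20 - 4*X)
c = 8
k(u) = 25*u² (k(u) = (u*(-5*u))*(-5) = -5*u²*(-5) = 25*u²)
-1251/(-3385) + G(R)/k(c*7) = -1251/(-3385) + (-20 - 4*½)/((25*(8*7)²)) = -1251*(-1/3385) + (-20 - 2)/((25*56²)) = 1251/3385 - 22/(25*3136) = 1251/3385 - 22/78400 = 1251/3385 - 22*1/78400 = 1251/3385 - 11/39200 = 9800393/26538400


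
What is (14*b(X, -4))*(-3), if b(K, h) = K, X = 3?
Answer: -126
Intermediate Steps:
(14*b(X, -4))*(-3) = (14*3)*(-3) = 42*(-3) = -126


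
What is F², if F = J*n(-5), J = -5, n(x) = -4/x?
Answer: 16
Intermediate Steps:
F = -4 (F = -(-20)/(-5) = -(-20)*(-1)/5 = -5*⅘ = -4)
F² = (-4)² = 16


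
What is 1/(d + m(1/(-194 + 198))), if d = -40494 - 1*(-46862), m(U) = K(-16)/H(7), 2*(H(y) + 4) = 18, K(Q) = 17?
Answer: 5/31857 ≈ 0.00015695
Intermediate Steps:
H(y) = 5 (H(y) = -4 + (½)*18 = -4 + 9 = 5)
m(U) = 17/5
d = 6368 (d = -40494 + 46862 = 6368)
1/(d + m(1/(-194 + 198))) = 1/(6368 + 17/5) = 1/(31857/5) = 5/31857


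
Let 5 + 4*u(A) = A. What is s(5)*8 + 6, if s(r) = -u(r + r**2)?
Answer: -44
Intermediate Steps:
u(A) = -5/4 + A/4
s(r) = 5/4 - r/4 - r**2/4 (s(r) = -(-5/4 + (r + r**2)/4) = -(-5/4 + (r/4 + r**2/4)) = -(-5/4 + r/4 + r**2/4) = 5/4 - r/4 - r**2/4)
s(5)*8 + 6 = (5/4 - 1/4*5*(1 + 5))*8 + 6 = (5/4 - 1/4*5*6)*8 + 6 = (5/4 - 15/2)*8 + 6 = -25/4*8 + 6 = -50 + 6 = -44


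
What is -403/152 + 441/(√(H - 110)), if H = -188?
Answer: -403/152 - 441*I*√298/298 ≈ -2.6513 - 25.546*I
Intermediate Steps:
-403/152 + 441/(√(H - 110)) = -403/152 + 441/(√(-188 - 110)) = -403*1/152 + 441/(√(-298)) = -403/152 + 441/((I*√298)) = -403/152 + 441*(-I*√298/298) = -403/152 - 441*I*√298/298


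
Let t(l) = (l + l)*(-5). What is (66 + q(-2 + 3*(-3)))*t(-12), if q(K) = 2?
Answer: 8160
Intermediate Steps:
t(l) = -10*l (t(l) = (2*l)*(-5) = -10*l)
(66 + q(-2 + 3*(-3)))*t(-12) = (66 + 2)*(-10*(-12)) = 68*120 = 8160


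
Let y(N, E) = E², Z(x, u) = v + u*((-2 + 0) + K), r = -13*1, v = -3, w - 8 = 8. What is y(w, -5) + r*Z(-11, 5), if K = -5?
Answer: 519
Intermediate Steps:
w = 16 (w = 8 + 8 = 16)
r = -13
Z(x, u) = -3 - 7*u (Z(x, u) = -3 + u*((-2 + 0) - 5) = -3 + u*(-2 - 5) = -3 + u*(-7) = -3 - 7*u)
y(w, -5) + r*Z(-11, 5) = (-5)² - 13*(-3 - 7*5) = 25 - 13*(-3 - 35) = 25 - 13*(-38) = 25 + 494 = 519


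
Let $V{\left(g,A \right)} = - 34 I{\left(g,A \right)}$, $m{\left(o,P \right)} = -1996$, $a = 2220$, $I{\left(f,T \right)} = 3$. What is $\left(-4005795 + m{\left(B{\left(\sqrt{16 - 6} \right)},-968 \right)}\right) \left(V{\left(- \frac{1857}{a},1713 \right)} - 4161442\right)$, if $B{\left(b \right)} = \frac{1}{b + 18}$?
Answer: $16678598589304$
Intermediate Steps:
$B{\left(b \right)} = \frac{1}{18 + b}$
$V{\left(g,A \right)} = -102$ ($V{\left(g,A \right)} = \left(-34\right) 3 = -102$)
$\left(-4005795 + m{\left(B{\left(\sqrt{16 - 6} \right)},-968 \right)}\right) \left(V{\left(- \frac{1857}{a},1713 \right)} - 4161442\right) = \left(-4005795 - 1996\right) \left(-102 - 4161442\right) = \left(-4007791\right) \left(-4161544\right) = 16678598589304$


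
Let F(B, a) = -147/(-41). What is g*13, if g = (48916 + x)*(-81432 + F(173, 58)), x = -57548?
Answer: 374640410040/41 ≈ 9.1376e+9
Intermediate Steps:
F(B, a) = 147/41 (F(B, a) = -147*(-1/41) = 147/41)
g = 28818493080/41 (g = (48916 - 57548)*(-81432 + 147/41) = -8632*(-3338565/41) = 28818493080/41 ≈ 7.0289e+8)
g*13 = (28818493080/41)*13 = 374640410040/41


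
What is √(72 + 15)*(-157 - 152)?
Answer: -309*√87 ≈ -2882.2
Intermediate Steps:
√(72 + 15)*(-157 - 152) = √87*(-309) = -309*√87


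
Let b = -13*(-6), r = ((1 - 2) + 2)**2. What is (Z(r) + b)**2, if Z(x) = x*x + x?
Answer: 6400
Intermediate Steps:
r = 1 (r = (-1 + 2)**2 = 1**2 = 1)
b = 78
Z(x) = x + x**2 (Z(x) = x**2 + x = x + x**2)
(Z(r) + b)**2 = (1*(1 + 1) + 78)**2 = (1*2 + 78)**2 = (2 + 78)**2 = 80**2 = 6400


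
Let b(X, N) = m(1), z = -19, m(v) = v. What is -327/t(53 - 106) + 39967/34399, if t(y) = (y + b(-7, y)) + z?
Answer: 14086130/2442329 ≈ 5.7675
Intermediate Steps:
b(X, N) = 1
t(y) = -18 + y (t(y) = (y + 1) - 19 = (1 + y) - 19 = -18 + y)
-327/t(53 - 106) + 39967/34399 = -327/(-18 + (53 - 106)) + 39967/34399 = -327/(-18 - 53) + 39967*(1/34399) = -327/(-71) + 39967/34399 = -327*(-1/71) + 39967/34399 = 327/71 + 39967/34399 = 14086130/2442329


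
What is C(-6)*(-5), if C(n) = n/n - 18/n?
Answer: -20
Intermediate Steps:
C(n) = 1 - 18/n
C(-6)*(-5) = ((-18 - 6)/(-6))*(-5) = -1/6*(-24)*(-5) = 4*(-5) = -20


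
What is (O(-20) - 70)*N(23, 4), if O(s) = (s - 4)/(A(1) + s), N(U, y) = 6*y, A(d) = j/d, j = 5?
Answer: -8208/5 ≈ -1641.6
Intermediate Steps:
A(d) = 5/d
O(s) = (-4 + s)/(5 + s) (O(s) = (s - 4)/(5/1 + s) = (-4 + s)/(5*1 + s) = (-4 + s)/(5 + s))
(O(-20) - 70)*N(23, 4) = ((-4 - 20)/(5 - 20) - 70)*(6*4) = (-24/(-15) - 70)*24 = (-1/15*(-24) - 70)*24 = (8/5 - 70)*24 = -342/5*24 = -8208/5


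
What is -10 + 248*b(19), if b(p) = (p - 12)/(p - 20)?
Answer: -1746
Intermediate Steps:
b(p) = (-12 + p)/(-20 + p)
-10 + 248*b(19) = -10 + 248*((-12 + 19)/(-20 + 19)) = -10 + 248*(7/(-1)) = -10 + 248*(-1*7) = -10 + 248*(-7) = -10 - 1736 = -1746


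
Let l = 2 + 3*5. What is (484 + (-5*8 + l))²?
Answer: 212521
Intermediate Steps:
l = 17 (l = 2 + 15 = 17)
(484 + (-5*8 + l))² = (484 + (-5*8 + 17))² = (484 + (-40 + 17))² = (484 - 23)² = 461² = 212521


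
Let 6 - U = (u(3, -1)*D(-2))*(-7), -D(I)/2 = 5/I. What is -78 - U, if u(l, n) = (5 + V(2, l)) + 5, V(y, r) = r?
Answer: -539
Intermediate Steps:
D(I) = -10/I
u(l, n) = 10 + l (u(l, n) = (5 + l) + 5 = 10 + l)
U = 461 (U = 6 - (10 + 3)*(-10/(-2))*(-7) = 6 - 13*(-10*(-½))*(-7) = 6 - 13*5*(-7) = 6 - 65*(-7) = 6 - 1*(-455) = 6 + 455 = 461)
-78 - U = -78 - 1*461 = -78 - 461 = -539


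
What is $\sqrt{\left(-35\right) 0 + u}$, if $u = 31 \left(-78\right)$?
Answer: $i \sqrt{2418} \approx 49.173 i$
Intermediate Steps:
$u = -2418$
$\sqrt{\left(-35\right) 0 + u} = \sqrt{\left(-35\right) 0 - 2418} = \sqrt{0 - 2418} = \sqrt{-2418} = i \sqrt{2418}$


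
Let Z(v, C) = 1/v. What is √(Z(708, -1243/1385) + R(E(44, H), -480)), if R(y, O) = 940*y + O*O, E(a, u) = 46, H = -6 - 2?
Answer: √34291470417/354 ≈ 523.11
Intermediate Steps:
H = -8
R(y, O) = O² + 940*y (R(y, O) = 940*y + O² = O² + 940*y)
√(Z(708, -1243/1385) + R(E(44, H), -480)) = √(1/708 + ((-480)² + 940*46)) = √(1/708 + (230400 + 43240)) = √(1/708 + 273640) = √(193737121/708) = √34291470417/354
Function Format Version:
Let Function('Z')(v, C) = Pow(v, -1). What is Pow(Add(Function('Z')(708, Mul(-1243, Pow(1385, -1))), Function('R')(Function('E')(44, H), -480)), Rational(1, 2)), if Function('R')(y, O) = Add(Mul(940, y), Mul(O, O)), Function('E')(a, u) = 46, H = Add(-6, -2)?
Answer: Mul(Rational(1, 354), Pow(34291470417, Rational(1, 2))) ≈ 523.11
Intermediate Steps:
H = -8
Function('R')(y, O) = Add(Pow(O, 2), Mul(940, y)) (Function('R')(y, O) = Add(Mul(940, y), Pow(O, 2)) = Add(Pow(O, 2), Mul(940, y)))
Pow(Add(Function('Z')(708, Mul(-1243, Pow(1385, -1))), Function('R')(Function('E')(44, H), -480)), Rational(1, 2)) = Pow(Add(Pow(708, -1), Add(Pow(-480, 2), Mul(940, 46))), Rational(1, 2)) = Pow(Add(Rational(1, 708), Add(230400, 43240)), Rational(1, 2)) = Pow(Add(Rational(1, 708), 273640), Rational(1, 2)) = Pow(Rational(193737121, 708), Rational(1, 2)) = Mul(Rational(1, 354), Pow(34291470417, Rational(1, 2)))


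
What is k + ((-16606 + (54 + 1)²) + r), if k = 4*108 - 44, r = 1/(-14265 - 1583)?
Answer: -209082665/15848 ≈ -13193.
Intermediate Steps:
r = -1/15848 (r = 1/(-15848) = -1/15848 ≈ -6.3099e-5)
k = 388 (k = 432 - 44 = 388)
k + ((-16606 + (54 + 1)²) + r) = 388 + ((-16606 + (54 + 1)²) - 1/15848) = 388 + ((-16606 + 55²) - 1/15848) = 388 + ((-16606 + 3025) - 1/15848) = 388 + (-13581 - 1/15848) = 388 - 215231689/15848 = -209082665/15848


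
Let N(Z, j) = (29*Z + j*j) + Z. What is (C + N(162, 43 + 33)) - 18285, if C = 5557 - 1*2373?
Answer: -4465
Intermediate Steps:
C = 3184 (C = 5557 - 2373 = 3184)
N(Z, j) = j² + 30*Z (N(Z, j) = (29*Z + j²) + Z = (j² + 29*Z) + Z = j² + 30*Z)
(C + N(162, 43 + 33)) - 18285 = (3184 + ((43 + 33)² + 30*162)) - 18285 = (3184 + (76² + 4860)) - 18285 = (3184 + (5776 + 4860)) - 18285 = (3184 + 10636) - 18285 = 13820 - 18285 = -4465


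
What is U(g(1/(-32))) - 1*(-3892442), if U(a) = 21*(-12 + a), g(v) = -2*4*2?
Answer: 3891854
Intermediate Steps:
g(v) = -16 (g(v) = -8*2 = -16)
U(a) = -252 + 21*a
U(g(1/(-32))) - 1*(-3892442) = (-252 + 21*(-16)) - 1*(-3892442) = (-252 - 336) + 3892442 = -588 + 3892442 = 3891854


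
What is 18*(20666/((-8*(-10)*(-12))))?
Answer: -30999/80 ≈ -387.49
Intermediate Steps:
18*(20666/((-8*(-10)*(-12)))) = 18*(20666/((80*(-12)))) = 18*(20666/(-960)) = 18*(20666*(-1/960)) = 18*(-10333/480) = -30999/80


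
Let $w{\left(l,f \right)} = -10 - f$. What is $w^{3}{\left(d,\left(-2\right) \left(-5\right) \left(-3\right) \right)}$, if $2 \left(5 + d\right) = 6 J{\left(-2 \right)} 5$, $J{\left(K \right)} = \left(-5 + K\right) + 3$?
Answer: $8000$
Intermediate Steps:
$J{\left(K \right)} = -2 + K$
$d = -65$ ($d = -5 + \frac{6 \left(-2 - 2\right) 5}{2} = -5 + \frac{6 \left(-4\right) 5}{2} = -5 + \frac{\left(-24\right) 5}{2} = -5 + \frac{1}{2} \left(-120\right) = -5 - 60 = -65$)
$w^{3}{\left(d,\left(-2\right) \left(-5\right) \left(-3\right) \right)} = \left(-10 - \left(-2\right) \left(-5\right) \left(-3\right)\right)^{3} = \left(-10 - 10 \left(-3\right)\right)^{3} = \left(-10 - -30\right)^{3} = \left(-10 + 30\right)^{3} = 20^{3} = 8000$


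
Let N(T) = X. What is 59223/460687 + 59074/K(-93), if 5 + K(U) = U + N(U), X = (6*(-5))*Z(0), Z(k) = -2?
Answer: -13606186682/8753053 ≈ -1554.5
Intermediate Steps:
X = 60 (X = (6*(-5))*(-2) = -30*(-2) = 60)
N(T) = 60
K(U) = 55 + U (K(U) = -5 + (U + 60) = -5 + (60 + U) = 55 + U)
59223/460687 + 59074/K(-93) = 59223/460687 + 59074/(55 - 93) = 59223*(1/460687) + 59074/(-38) = 59223/460687 + 59074*(-1/38) = 59223/460687 - 29537/19 = -13606186682/8753053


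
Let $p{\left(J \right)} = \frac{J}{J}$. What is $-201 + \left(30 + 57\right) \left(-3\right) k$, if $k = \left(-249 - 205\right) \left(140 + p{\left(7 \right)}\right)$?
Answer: $16707453$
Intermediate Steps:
$p{\left(J \right)} = 1$
$k = -64014$ ($k = \left(-249 - 205\right) \left(140 + 1\right) = \left(-454\right) 141 = -64014$)
$-201 + \left(30 + 57\right) \left(-3\right) k = -201 + \left(30 + 57\right) \left(-3\right) \left(-64014\right) = -201 + 87 \left(-3\right) \left(-64014\right) = -201 - -16707654 = -201 + 16707654 = 16707453$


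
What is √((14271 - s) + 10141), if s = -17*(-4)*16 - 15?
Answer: √23339 ≈ 152.77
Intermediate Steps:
s = 1073 (s = 68*16 - 15 = 1088 - 15 = 1073)
√((14271 - s) + 10141) = √((14271 - 1*1073) + 10141) = √((14271 - 1073) + 10141) = √(13198 + 10141) = √23339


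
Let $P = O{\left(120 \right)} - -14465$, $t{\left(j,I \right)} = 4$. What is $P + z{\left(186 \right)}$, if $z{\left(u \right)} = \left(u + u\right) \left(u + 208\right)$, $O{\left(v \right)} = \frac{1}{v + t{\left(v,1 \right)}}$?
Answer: $\frac{19968093}{124} \approx 1.6103 \cdot 10^{5}$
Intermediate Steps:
$O{\left(v \right)} = \frac{1}{4 + v}$ ($O{\left(v \right)} = \frac{1}{v + 4} = \frac{1}{4 + v}$)
$z{\left(u \right)} = 2 u \left(208 + u\right)$
$P = \frac{1793661}{124}$ ($P = \frac{1}{4 + 120} - -14465 = \frac{1}{124} + 14465 = \frac{1793661}{124} \approx 14465.0$)
$P + z{\left(186 \right)} = \frac{1793661}{124} + 2 \cdot 186 \left(208 + 186\right) = \frac{1793661}{124} + 2 \cdot 186 \cdot 394 = \frac{1793661}{124} + 146568 = \frac{19968093}{124}$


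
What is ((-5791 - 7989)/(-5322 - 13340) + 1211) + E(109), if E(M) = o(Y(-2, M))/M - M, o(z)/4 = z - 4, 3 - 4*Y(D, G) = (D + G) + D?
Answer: 1120471010/1017079 ≈ 1101.7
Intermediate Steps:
Y(D, G) = ¾ - D/2 - G/4 (Y(D, G) = ¾ - ((D + G) + D)/4 = ¾ - (G + 2*D)/4 = ¾ + (-D/2 - G/4) = ¾ - D/2 - G/4)
o(z) = -16 + 4*z (o(z) = 4*(z - 4) = 4*(-4 + z) = -16 + 4*z)
E(M) = -M + (-9 - M)/M (E(M) = (-16 + 4*(¾ - ½*(-2) - M/4))/M - M = (-16 + 4*(¾ + 1 - M/4))/M - M = (-16 + 4*(7/4 - M/4))/M - M = (-16 + (7 - M))/M - M = (-9 - M)/M - M = -M + (-9 - M)/M)
((-5791 - 7989)/(-5322 - 13340) + 1211) + E(109) = ((-5791 - 7989)/(-5322 - 13340) + 1211) + (-1 - 1*109 - 9/109) = (-13780/(-18662) + 1211) + (-1 - 109 - 9*1/109) = (-13780*(-1/18662) + 1211) + (-1 - 109 - 9/109) = (6890/9331 + 1211) - 11999/109 = 11306731/9331 - 11999/109 = 1120471010/1017079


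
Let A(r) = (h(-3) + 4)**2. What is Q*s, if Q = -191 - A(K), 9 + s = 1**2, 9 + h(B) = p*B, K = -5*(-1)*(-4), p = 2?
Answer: 2496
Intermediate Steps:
K = -20 (K = 5*(-4) = -20)
h(B) = -9 + 2*B
A(r) = 121 (A(r) = ((-9 + 2*(-3)) + 4)**2 = ((-9 - 6) + 4)**2 = (-15 + 4)**2 = (-11)**2 = 121)
s = -8 (s = -9 + 1**2 = -9 + 1 = -8)
Q = -312 (Q = -191 - 1*121 = -191 - 121 = -312)
Q*s = -312*(-8) = 2496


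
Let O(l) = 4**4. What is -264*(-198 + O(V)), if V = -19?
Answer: -15312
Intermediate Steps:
O(l) = 256
-264*(-198 + O(V)) = -264*(-198 + 256) = -264*58 = -15312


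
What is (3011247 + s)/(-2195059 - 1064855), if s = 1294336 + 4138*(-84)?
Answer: -3957991/3259914 ≈ -1.2141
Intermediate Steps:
s = 946744 (s = 1294336 - 347592 = 946744)
(3011247 + s)/(-2195059 - 1064855) = (3011247 + 946744)/(-2195059 - 1064855) = 3957991/(-3259914) = 3957991*(-1/3259914) = -3957991/3259914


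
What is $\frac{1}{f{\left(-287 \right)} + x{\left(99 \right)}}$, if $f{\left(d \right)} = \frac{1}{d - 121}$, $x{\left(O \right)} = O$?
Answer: $\frac{408}{40391} \approx 0.010101$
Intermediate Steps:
$f{\left(d \right)} = \frac{1}{-121 + d}$
$\frac{1}{f{\left(-287 \right)} + x{\left(99 \right)}} = \frac{1}{\frac{1}{-121 - 287} + 99} = \frac{1}{\frac{1}{-408} + 99} = \frac{1}{- \frac{1}{408} + 99} = \frac{1}{\frac{40391}{408}} = \frac{408}{40391}$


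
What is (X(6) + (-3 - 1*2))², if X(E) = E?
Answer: 1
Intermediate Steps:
(X(6) + (-3 - 1*2))² = (6 + (-3 - 1*2))² = (6 + (-3 - 2))² = (6 - 5)² = 1² = 1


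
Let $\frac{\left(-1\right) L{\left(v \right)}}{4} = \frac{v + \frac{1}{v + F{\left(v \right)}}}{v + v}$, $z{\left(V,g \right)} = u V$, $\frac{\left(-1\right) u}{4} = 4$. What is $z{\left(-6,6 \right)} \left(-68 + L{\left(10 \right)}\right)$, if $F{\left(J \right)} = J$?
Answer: $- \frac{168024}{25} \approx -6721.0$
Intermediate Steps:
$u = -16$ ($u = \left(-4\right) 4 = -16$)
$z{\left(V,g \right)} = - 16 V$
$L{\left(v \right)} = - \frac{2 \left(v + \frac{1}{2 v}\right)}{v}$ ($L{\left(v \right)} = - 4 \frac{v + \frac{1}{v + v}}{v + v} = - 4 \frac{v + \frac{1}{2 v}}{2 v} = - \frac{2 \left(v + \frac{1}{2 v}\right)}{v}$)
$z{\left(-6,6 \right)} \left(-68 + L{\left(10 \right)}\right) = \left(-16\right) \left(-6\right) \left(-68 - \frac{201}{100}\right) = 96 \left(-68 - \frac{201}{100}\right) = 96 \left(- \frac{7001}{100}\right) = - \frac{168024}{25}$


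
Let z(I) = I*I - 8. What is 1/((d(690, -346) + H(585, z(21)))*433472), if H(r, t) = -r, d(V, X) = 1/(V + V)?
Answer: -345/87485378032 ≈ -3.9435e-9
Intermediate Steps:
z(I) = -8 + I² (z(I) = I² - 8 = -8 + I²)
d(V, X) = 1/(2*V)
1/((d(690, -346) + H(585, z(21)))*433472) = 1/(((½)/690 - 1*585)*433472) = (1/433472)/((½)*(1/690) - 585) = (1/433472)/(1/1380 - 585) = (1/433472)/(-807299/1380) = -1380/807299*1/433472 = -345/87485378032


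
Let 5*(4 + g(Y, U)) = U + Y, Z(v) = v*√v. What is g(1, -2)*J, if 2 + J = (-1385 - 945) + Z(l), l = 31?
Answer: 48972/5 - 651*√31/5 ≈ 9069.5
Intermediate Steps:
Z(v) = v^(3/2)
g(Y, U) = -4 + U/5 + Y/5 (g(Y, U) = -4 + (U + Y)/5 = -4 + (U/5 + Y/5) = -4 + U/5 + Y/5)
J = -2332 + 31*√31 (J = -2 + ((-1385 - 945) + 31^(3/2)) = -2 + (-2330 + 31*√31) = -2332 + 31*√31 ≈ -2159.4)
g(1, -2)*J = (-4 + (⅕)*(-2) + (⅕)*1)*(-2332 + 31*√31) = (-4 - ⅖ + ⅕)*(-2332 + 31*√31) = -21*(-2332 + 31*√31)/5 = 48972/5 - 651*√31/5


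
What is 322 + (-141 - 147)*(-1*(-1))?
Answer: 34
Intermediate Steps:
322 + (-141 - 147)*(-1*(-1)) = 322 - 288*1 = 322 - 288 = 34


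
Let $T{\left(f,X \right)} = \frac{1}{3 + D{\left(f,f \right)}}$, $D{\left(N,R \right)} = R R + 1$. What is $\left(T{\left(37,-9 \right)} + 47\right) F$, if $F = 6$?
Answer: $\frac{387192}{1373} \approx 282.0$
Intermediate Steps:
$D{\left(N,R \right)} = 1 + R^{2}$ ($D{\left(N,R \right)} = R^{2} + 1 = 1 + R^{2}$)
$T{\left(f,X \right)} = \frac{1}{4 + f^{2}}$ ($T{\left(f,X \right)} = \frac{1}{3 + \left(1 + f^{2}\right)} = \frac{1}{4 + f^{2}}$)
$\left(T{\left(37,-9 \right)} + 47\right) F = \left(\frac{1}{4 + 37^{2}} + 47\right) 6 = \left(\frac{1}{4 + 1369} + 47\right) 6 = \left(\frac{1}{1373} + 47\right) 6 = \frac{64532}{1373} \cdot 6 = \frac{387192}{1373}$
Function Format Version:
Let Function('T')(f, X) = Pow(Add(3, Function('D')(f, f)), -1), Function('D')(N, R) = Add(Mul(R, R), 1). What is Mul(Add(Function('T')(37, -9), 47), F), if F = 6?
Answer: Rational(387192, 1373) ≈ 282.00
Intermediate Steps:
Function('D')(N, R) = Add(1, Pow(R, 2)) (Function('D')(N, R) = Add(Pow(R, 2), 1) = Add(1, Pow(R, 2)))
Function('T')(f, X) = Pow(Add(4, Pow(f, 2)), -1) (Function('T')(f, X) = Pow(Add(3, Add(1, Pow(f, 2))), -1) = Pow(Add(4, Pow(f, 2)), -1))
Mul(Add(Function('T')(37, -9), 47), F) = Mul(Add(Pow(Add(4, Pow(37, 2)), -1), 47), 6) = Mul(Add(Pow(Add(4, 1369), -1), 47), 6) = Mul(Add(Pow(1373, -1), 47), 6) = Mul(Add(Rational(1, 1373), 47), 6) = Mul(Rational(64532, 1373), 6) = Rational(387192, 1373)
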